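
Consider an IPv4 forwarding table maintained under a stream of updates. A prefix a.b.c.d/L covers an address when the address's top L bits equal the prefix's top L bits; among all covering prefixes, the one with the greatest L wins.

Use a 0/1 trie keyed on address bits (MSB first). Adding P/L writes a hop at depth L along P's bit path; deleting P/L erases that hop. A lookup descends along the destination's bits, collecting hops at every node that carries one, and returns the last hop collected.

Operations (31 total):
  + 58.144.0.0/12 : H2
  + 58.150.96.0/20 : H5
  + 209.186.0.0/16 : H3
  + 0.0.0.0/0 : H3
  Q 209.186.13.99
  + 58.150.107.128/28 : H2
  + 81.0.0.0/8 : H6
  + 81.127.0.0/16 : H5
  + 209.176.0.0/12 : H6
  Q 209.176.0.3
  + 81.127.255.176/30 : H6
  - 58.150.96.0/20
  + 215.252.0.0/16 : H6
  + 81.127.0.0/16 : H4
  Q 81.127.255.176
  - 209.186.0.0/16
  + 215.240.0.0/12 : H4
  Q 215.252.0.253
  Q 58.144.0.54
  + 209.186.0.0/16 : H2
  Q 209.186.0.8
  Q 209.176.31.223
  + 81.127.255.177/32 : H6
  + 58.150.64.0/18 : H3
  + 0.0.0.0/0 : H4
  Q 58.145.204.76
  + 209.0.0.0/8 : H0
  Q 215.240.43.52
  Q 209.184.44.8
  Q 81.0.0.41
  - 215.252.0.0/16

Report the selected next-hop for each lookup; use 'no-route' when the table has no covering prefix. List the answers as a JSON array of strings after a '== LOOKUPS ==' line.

Process each operation:
  + 58.144.0.0/12 (H2) depth=12
  + 58.150.96.0/20 (H5) depth=20
  + 209.186.0.0/16 (H3) depth=16
  + 0.0.0.0/0 (H3) depth=0
  lookup 209.186.13.99: bits 1101000110111010 walk d0:H3→d1:-→d2:-→d3:-→d4:-→d5:-→d6:-→d7:-→d8:-→d9:-→d10:-→d11:-→d12:-→d13:-→d14:-→d15:-→d16:H3 -> H3
  + 58.150.107.128/28 (H2) depth=28
  + 81.0.0.0/8 (H6) depth=8
  + 81.127.0.0/16 (H5) depth=16
  + 209.176.0.0/12 (H6) depth=12
  lookup 209.176.0.3: bits 110100011011 walk d0:H3→d1:-→d2:-→d3:-→d4:-→d5:-→d6:-→d7:-→d8:-→d9:-→d10:-→d11:-→d12:H6 -> H6
  + 81.127.255.176/30 (H6) depth=30
  del 58.150.96.0/20 (clear depth 20)
  + 215.252.0.0/16 (H6) depth=16
  + 81.127.0.0/16 (H4) depth=16
  lookup 81.127.255.176: bits 010100010111111111111111101100 walk d0:H3→d1:-→d2:-→d3:-→d4:-→d5:-→d6:-→d7:-→d8:H6→d9:-→d10:-→d11:-→d12:-→d13:-→d14:-→d15:-→d16:H4→d17:-→d18:-→d19:-→d20:-→d21:-→d22:-→d23:-→d24:-→d25:-→d26:-→d27:-→d28:-→d29:-→d30:H6 -> H6
  del 209.186.0.0/16 (clear depth 16)
  + 215.240.0.0/12 (H4) depth=12
  lookup 215.252.0.253: bits 1101011111111100 walk d0:H3→d1:-→d2:-→d3:-→d4:-→d5:-→d6:-→d7:-→d8:-→d9:-→d10:-→d11:-→d12:H4→d13:-→d14:-→d15:-→d16:H6 -> H6
  lookup 58.144.0.54: bits 0011101010010 walk d0:H3→d1:-→d2:-→d3:-→d4:-→d5:-→d6:-→d7:-→d8:-→d9:-→d10:-→d11:-→d12:H2→d13:- -> H2
  + 209.186.0.0/16 (H2) depth=16
  lookup 209.186.0.8: bits 1101000110111010 walk d0:H3→d1:-→d2:-→d3:-→d4:-→d5:-→d6:-→d7:-→d8:-→d9:-→d10:-→d11:-→d12:H6→d13:-→d14:-→d15:-→d16:H2 -> H2
  lookup 209.176.31.223: bits 110100011011 walk d0:H3→d1:-→d2:-→d3:-→d4:-→d5:-→d6:-→d7:-→d8:-→d9:-→d10:-→d11:-→d12:H6 -> H6
  + 81.127.255.177/32 (H6) depth=32
  + 58.150.64.0/18 (H3) depth=18
  + 0.0.0.0/0 (H4) depth=0
  lookup 58.145.204.76: bits 0011101010010 walk d0:H4→d1:-→d2:-→d3:-→d4:-→d5:-→d6:-→d7:-→d8:-→d9:-→d10:-→d11:-→d12:H2→d13:- -> H2
  + 209.0.0.0/8 (H0) depth=8
  lookup 215.240.43.52: bits 110101111111 walk d0:H4→d1:-→d2:-→d3:-→d4:-→d5:-→d6:-→d7:-→d8:-→d9:-→d10:-→d11:-→d12:H4 -> H4
  lookup 209.184.44.8: bits 11010001101110 walk d0:H4→d1:-→d2:-→d3:-→d4:-→d5:-→d6:-→d7:-→d8:H0→d9:-→d10:-→d11:-→d12:H6→d13:-→d14:- -> H6
  lookup 81.0.0.41: bits 010100010 walk d0:H4→d1:-→d2:-→d3:-→d4:-→d5:-→d6:-→d7:-→d8:H6→d9:- -> H6
  del 215.252.0.0/16 (clear depth 16)

== LOOKUPS ==
["H3","H6","H6","H6","H2","H2","H6","H2","H4","H6","H6"]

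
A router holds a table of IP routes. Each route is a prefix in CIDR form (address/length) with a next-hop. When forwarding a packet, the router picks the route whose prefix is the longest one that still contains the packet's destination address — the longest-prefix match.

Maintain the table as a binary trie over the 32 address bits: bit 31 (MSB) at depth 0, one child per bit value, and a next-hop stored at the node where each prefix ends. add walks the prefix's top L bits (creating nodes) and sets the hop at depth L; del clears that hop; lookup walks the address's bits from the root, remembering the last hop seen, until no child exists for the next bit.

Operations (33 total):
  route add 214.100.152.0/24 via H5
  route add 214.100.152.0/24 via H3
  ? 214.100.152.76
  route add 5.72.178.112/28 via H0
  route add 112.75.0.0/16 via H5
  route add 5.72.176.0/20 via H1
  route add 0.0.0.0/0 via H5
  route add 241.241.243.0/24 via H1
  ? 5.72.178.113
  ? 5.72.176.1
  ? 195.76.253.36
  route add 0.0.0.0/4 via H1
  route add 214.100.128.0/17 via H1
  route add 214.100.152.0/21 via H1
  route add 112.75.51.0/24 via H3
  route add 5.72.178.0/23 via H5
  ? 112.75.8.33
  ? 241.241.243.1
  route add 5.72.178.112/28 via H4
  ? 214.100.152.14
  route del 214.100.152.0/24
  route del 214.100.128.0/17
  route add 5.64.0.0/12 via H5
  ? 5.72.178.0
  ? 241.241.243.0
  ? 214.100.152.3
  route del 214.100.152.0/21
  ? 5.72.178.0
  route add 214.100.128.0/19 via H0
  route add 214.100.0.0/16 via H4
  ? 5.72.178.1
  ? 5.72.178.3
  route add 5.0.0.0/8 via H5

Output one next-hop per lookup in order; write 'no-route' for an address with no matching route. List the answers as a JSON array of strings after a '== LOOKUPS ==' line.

Trace:
  + 214.100.152.0/24 (H5) depth=24
  + 214.100.152.0/24 (H3) depth=24
  ? 214.100.152.76  path d0:-→d1:-→d2:-→d3:-→d4:-→d5:-→d6:-→d7:-→d8:-→d9:-→d10:-→d11:-→d12:-→d13:-→d14:-→d15:-→d16:-→d17:-→d18:-→d19:-→d20:-→d21:-→d22:-→d23:-→d24:H3  best=H3
  + 5.72.178.112/28 (H0) depth=28
  + 112.75.0.0/16 (H5) depth=16
  + 5.72.176.0/20 (H1) depth=20
  + 0.0.0.0/0 (H5) depth=0
  + 241.241.243.0/24 (H1) depth=24
  ? 5.72.178.113  path d0:H5→d1:-→d2:-→d3:-→d4:-→d5:-→d6:-→d7:-→d8:-→d9:-→d10:-→d11:-→d12:-→d13:-→d14:-→d15:-→d16:-→d17:-→d18:-→d19:-→d20:H1→d21:-→d22:-→d23:-→d24:-→d25:-→d26:-→d27:-→d28:H0  best=H0
  ? 5.72.176.1  path d0:H5→d1:-→d2:-→d3:-→d4:-→d5:-→d6:-→d7:-→d8:-→d9:-→d10:-→d11:-→d12:-→d13:-→d14:-→d15:-→d16:-→d17:-→d18:-→d19:-→d20:H1→d21:-→d22:-  best=H1
  ? 195.76.253.36  path d0:H5→d1:-→d2:-→d3:-  best=H5
  + 0.0.0.0/4 (H1) depth=4
  + 214.100.128.0/17 (H1) depth=17
  + 214.100.152.0/21 (H1) depth=21
  + 112.75.51.0/24 (H3) depth=24
  + 5.72.178.0/23 (H5) depth=23
  ? 112.75.8.33  path d0:H5→d1:-→d2:-→d3:-→d4:-→d5:-→d6:-→d7:-→d8:-→d9:-→d10:-→d11:-→d12:-→d13:-→d14:-→d15:-→d16:H5→d17:-→d18:-  best=H5
  ? 241.241.243.1  path d0:H5→d1:-→d2:-→d3:-→d4:-→d5:-→d6:-→d7:-→d8:-→d9:-→d10:-→d11:-→d12:-→d13:-→d14:-→d15:-→d16:-→d17:-→d18:-→d19:-→d20:-→d21:-→d22:-→d23:-→d24:H1  best=H1
  + 5.72.178.112/28 (H4) depth=28
  ? 214.100.152.14  path d0:H5→d1:-→d2:-→d3:-→d4:-→d5:-→d6:-→d7:-→d8:-→d9:-→d10:-→d11:-→d12:-→d13:-→d14:-→d15:-→d16:-→d17:H1→d18:-→d19:-→d20:-→d21:H1→d22:-→d23:-→d24:H3  best=H3
  del 214.100.152.0/24 (clear depth 24)
  del 214.100.128.0/17 (clear depth 17)
  + 5.64.0.0/12 (H5) depth=12
  ? 5.72.178.0  path d0:H5→d1:-→d2:-→d3:-→d4:H1→d5:-→d6:-→d7:-→d8:-→d9:-→d10:-→d11:-→d12:H5→d13:-→d14:-→d15:-→d16:-→d17:-→d18:-→d19:-→d20:H1→d21:-→d22:-→d23:H5→d24:-→d25:-  best=H5
  ? 241.241.243.0  path d0:H5→d1:-→d2:-→d3:-→d4:-→d5:-→d6:-→d7:-→d8:-→d9:-→d10:-→d11:-→d12:-→d13:-→d14:-→d15:-→d16:-→d17:-→d18:-→d19:-→d20:-→d21:-→d22:-→d23:-→d24:H1  best=H1
  ? 214.100.152.3  path d0:H5→d1:-→d2:-→d3:-→d4:-→d5:-→d6:-→d7:-→d8:-→d9:-→d10:-→d11:-→d12:-→d13:-→d14:-→d15:-→d16:-→d17:-→d18:-→d19:-→d20:-→d21:H1→d22:-→d23:-→d24:-  best=H1
  del 214.100.152.0/21 (clear depth 21)
  ? 5.72.178.0  path d0:H5→d1:-→d2:-→d3:-→d4:H1→d5:-→d6:-→d7:-→d8:-→d9:-→d10:-→d11:-→d12:H5→d13:-→d14:-→d15:-→d16:-→d17:-→d18:-→d19:-→d20:H1→d21:-→d22:-→d23:H5→d24:-→d25:-  best=H5
  + 214.100.128.0/19 (H0) depth=19
  + 214.100.0.0/16 (H4) depth=16
  ? 5.72.178.1  path d0:H5→d1:-→d2:-→d3:-→d4:H1→d5:-→d6:-→d7:-→d8:-→d9:-→d10:-→d11:-→d12:H5→d13:-→d14:-→d15:-→d16:-→d17:-→d18:-→d19:-→d20:H1→d21:-→d22:-→d23:H5→d24:-→d25:-  best=H5
  ? 5.72.178.3  path d0:H5→d1:-→d2:-→d3:-→d4:H1→d5:-→d6:-→d7:-→d8:-→d9:-→d10:-→d11:-→d12:H5→d13:-→d14:-→d15:-→d16:-→d17:-→d18:-→d19:-→d20:H1→d21:-→d22:-→d23:H5→d24:-→d25:-  best=H5
  + 5.0.0.0/8 (H5) depth=8

== LOOKUPS ==
["H3","H0","H1","H5","H5","H1","H3","H5","H1","H1","H5","H5","H5"]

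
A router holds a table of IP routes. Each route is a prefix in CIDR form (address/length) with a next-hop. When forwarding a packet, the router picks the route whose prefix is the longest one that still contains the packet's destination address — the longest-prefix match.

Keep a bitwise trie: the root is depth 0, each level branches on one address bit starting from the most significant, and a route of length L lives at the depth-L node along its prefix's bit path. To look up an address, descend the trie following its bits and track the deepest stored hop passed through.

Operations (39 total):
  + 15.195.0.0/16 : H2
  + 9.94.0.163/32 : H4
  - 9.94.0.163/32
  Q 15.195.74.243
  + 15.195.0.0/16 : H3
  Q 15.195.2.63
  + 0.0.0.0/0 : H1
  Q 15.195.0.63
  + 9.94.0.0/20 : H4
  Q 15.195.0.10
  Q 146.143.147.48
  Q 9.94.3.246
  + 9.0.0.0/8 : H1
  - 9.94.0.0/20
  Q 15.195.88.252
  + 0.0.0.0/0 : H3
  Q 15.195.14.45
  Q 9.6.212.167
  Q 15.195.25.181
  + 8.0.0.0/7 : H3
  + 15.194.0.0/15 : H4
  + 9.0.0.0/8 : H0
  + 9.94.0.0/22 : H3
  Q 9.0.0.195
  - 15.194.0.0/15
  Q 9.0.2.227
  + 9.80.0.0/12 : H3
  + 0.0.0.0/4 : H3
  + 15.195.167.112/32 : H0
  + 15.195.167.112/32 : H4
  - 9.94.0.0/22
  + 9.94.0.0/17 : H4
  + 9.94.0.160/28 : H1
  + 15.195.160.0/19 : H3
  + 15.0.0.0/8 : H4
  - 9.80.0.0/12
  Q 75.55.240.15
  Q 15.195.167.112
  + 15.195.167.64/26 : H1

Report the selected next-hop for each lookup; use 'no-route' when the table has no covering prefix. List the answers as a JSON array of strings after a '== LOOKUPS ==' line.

Process each operation:
  + 15.195.0.0/16 (H2) depth=16
  + 9.94.0.163/32 (H4) depth=32
  - 9.94.0.163/32 clear@32
  lookup 15.195.74.243: bits 0000111111000011 walk d0:-→d1:-→d2:-→d3:-→d4:-→d5:-→d6:-→d7:-→d8:-→d9:-→d10:-→d11:-→d12:-→d13:-→d14:-→d15:-→d16:H2 -> H2
  + 15.195.0.0/16 (H3) depth=16
  lookup 15.195.2.63: bits 0000111111000011 walk d0:-→d1:-→d2:-→d3:-→d4:-→d5:-→d6:-→d7:-→d8:-→d9:-→d10:-→d11:-→d12:-→d13:-→d14:-→d15:-→d16:H3 -> H3
  + 0.0.0.0/0 (H1) depth=0
  lookup 15.195.0.63: bits 0000111111000011 walk d0:H1→d1:-→d2:-→d3:-→d4:-→d5:-→d6:-→d7:-→d8:-→d9:-→d10:-→d11:-→d12:-→d13:-→d14:-→d15:-→d16:H3 -> H3
  + 9.94.0.0/20 (H4) depth=20
  lookup 15.195.0.10: bits 0000111111000011 walk d0:H1→d1:-→d2:-→d3:-→d4:-→d5:-→d6:-→d7:-→d8:-→d9:-→d10:-→d11:-→d12:-→d13:-→d14:-→d15:-→d16:H3 -> H3
  lookup 146.143.147.48: bits ε walk d0:H1 -> H1
  lookup 9.94.3.246: bits 0000100101011110000000 walk d0:H1→d1:-→d2:-→d3:-→d4:-→d5:-→d6:-→d7:-→d8:-→d9:-→d10:-→d11:-→d12:-→d13:-→d14:-→d15:-→d16:-→d17:-→d18:-→d19:-→d20:H4→d21:-→d22:- -> H4
  + 9.0.0.0/8 (H1) depth=8
  - 9.94.0.0/20 clear@20
  lookup 15.195.88.252: bits 0000111111000011 walk d0:H1→d1:-→d2:-→d3:-→d4:-→d5:-→d6:-→d7:-→d8:-→d9:-→d10:-→d11:-→d12:-→d13:-→d14:-→d15:-→d16:H3 -> H3
  + 0.0.0.0/0 (H3) depth=0
  lookup 15.195.14.45: bits 0000111111000011 walk d0:H3→d1:-→d2:-→d3:-→d4:-→d5:-→d6:-→d7:-→d8:-→d9:-→d10:-→d11:-→d12:-→d13:-→d14:-→d15:-→d16:H3 -> H3
  lookup 9.6.212.167: bits 000010010 walk d0:H3→d1:-→d2:-→d3:-→d4:-→d5:-→d6:-→d7:-→d8:H1→d9:- -> H1
  lookup 15.195.25.181: bits 0000111111000011 walk d0:H3→d1:-→d2:-→d3:-→d4:-→d5:-→d6:-→d7:-→d8:-→d9:-→d10:-→d11:-→d12:-→d13:-→d14:-→d15:-→d16:H3 -> H3
  + 8.0.0.0/7 (H3) depth=7
  + 15.194.0.0/15 (H4) depth=15
  + 9.0.0.0/8 (H0) depth=8
  + 9.94.0.0/22 (H3) depth=22
  lookup 9.0.0.195: bits 000010010 walk d0:H3→d1:-→d2:-→d3:-→d4:-→d5:-→d6:-→d7:H3→d8:H0→d9:- -> H0
  - 15.194.0.0/15 clear@15
  lookup 9.0.2.227: bits 000010010 walk d0:H3→d1:-→d2:-→d3:-→d4:-→d5:-→d6:-→d7:H3→d8:H0→d9:- -> H0
  + 9.80.0.0/12 (H3) depth=12
  + 0.0.0.0/4 (H3) depth=4
  + 15.195.167.112/32 (H0) depth=32
  + 15.195.167.112/32 (H4) depth=32
  - 9.94.0.0/22 clear@22
  + 9.94.0.0/17 (H4) depth=17
  + 9.94.0.160/28 (H1) depth=28
  + 15.195.160.0/19 (H3) depth=19
  + 15.0.0.0/8 (H4) depth=8
  - 9.80.0.0/12 clear@12
  lookup 75.55.240.15: bits 0 walk d0:H3→d1:- -> H3
  lookup 15.195.167.112: bits 00001111110000111010011101110000 walk d0:H3→d1:-→d2:-→d3:-→d4:H3→d5:-→d6:-→d7:-→d8:H4→d9:-→d10:-→d11:-→d12:-→d13:-→d14:-→d15:-→d16:H3→d17:-→d18:-→d19:H3→d20:-→d21:-→d22:-→d23:-→d24:-→d25:-→d26:-→d27:-→d28:-→d29:-→d30:-→d31:-→d32:H4 -> H4
  + 15.195.167.64/26 (H1) depth=26

== LOOKUPS ==
["H2","H3","H3","H3","H1","H4","H3","H3","H1","H3","H0","H0","H3","H4"]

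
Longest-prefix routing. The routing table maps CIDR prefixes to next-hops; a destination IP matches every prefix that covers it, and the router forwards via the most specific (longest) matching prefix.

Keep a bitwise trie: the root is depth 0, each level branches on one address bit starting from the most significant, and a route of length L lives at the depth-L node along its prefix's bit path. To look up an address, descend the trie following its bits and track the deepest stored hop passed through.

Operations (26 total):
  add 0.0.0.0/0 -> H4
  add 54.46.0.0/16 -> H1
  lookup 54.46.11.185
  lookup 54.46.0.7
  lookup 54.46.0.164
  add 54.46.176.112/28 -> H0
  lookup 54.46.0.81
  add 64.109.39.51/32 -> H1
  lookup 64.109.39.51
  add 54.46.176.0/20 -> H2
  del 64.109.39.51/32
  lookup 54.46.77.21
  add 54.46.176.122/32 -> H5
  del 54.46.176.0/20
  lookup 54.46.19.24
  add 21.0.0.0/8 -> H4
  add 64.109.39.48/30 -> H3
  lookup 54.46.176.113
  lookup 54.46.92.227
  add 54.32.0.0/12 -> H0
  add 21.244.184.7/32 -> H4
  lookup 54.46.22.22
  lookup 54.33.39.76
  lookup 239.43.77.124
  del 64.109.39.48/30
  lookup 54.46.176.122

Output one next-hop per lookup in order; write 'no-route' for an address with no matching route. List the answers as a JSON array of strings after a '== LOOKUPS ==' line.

Process each operation:
  add 0.0.0.0/0 -> H4 at depth 0
  add 54.46.0.0/16 -> H1 at depth 16
  lookup 54.46.11.185: bits 0011011000101110 walk d0:H4→d1:-→d2:-→d3:-→d4:-→d5:-→d6:-→d7:-→d8:-→d9:-→d10:-→d11:-→d12:-→d13:-→d14:-→d15:-→d16:H1 -> H1
  lookup 54.46.0.7: bits 0011011000101110 walk d0:H4→d1:-→d2:-→d3:-→d4:-→d5:-→d6:-→d7:-→d8:-→d9:-→d10:-→d11:-→d12:-→d13:-→d14:-→d15:-→d16:H1 -> H1
  lookup 54.46.0.164: bits 0011011000101110 walk d0:H4→d1:-→d2:-→d3:-→d4:-→d5:-→d6:-→d7:-→d8:-→d9:-→d10:-→d11:-→d12:-→d13:-→d14:-→d15:-→d16:H1 -> H1
  add 54.46.176.112/28 -> H0 at depth 28
  lookup 54.46.0.81: bits 0011011000101110 walk d0:H4→d1:-→d2:-→d3:-→d4:-→d5:-→d6:-→d7:-→d8:-→d9:-→d10:-→d11:-→d12:-→d13:-→d14:-→d15:-→d16:H1 -> H1
  add 64.109.39.51/32 -> H1 at depth 32
  lookup 64.109.39.51: bits 01000000011011010010011100110011 walk d0:H4→d1:-→d2:-→d3:-→d4:-→d5:-→d6:-→d7:-→d8:-→d9:-→d10:-→d11:-→d12:-→d13:-→d14:-→d15:-→d16:-→d17:-→d18:-→d19:-→d20:-→d21:-→d22:-→d23:-→d24:-→d25:-→d26:-→d27:-→d28:-→d29:-→d30:-→d31:-→d32:H1 -> H1
  add 54.46.176.0/20 -> H2 at depth 20
  del 64.109.39.51/32 (clear depth 32)
  lookup 54.46.77.21: bits 0011011000101110 walk d0:H4→d1:-→d2:-→d3:-→d4:-→d5:-→d6:-→d7:-→d8:-→d9:-→d10:-→d11:-→d12:-→d13:-→d14:-→d15:-→d16:H1 -> H1
  add 54.46.176.122/32 -> H5 at depth 32
  del 54.46.176.0/20 (clear depth 20)
  lookup 54.46.19.24: bits 0011011000101110 walk d0:H4→d1:-→d2:-→d3:-→d4:-→d5:-→d6:-→d7:-→d8:-→d9:-→d10:-→d11:-→d12:-→d13:-→d14:-→d15:-→d16:H1 -> H1
  add 21.0.0.0/8 -> H4 at depth 8
  add 64.109.39.48/30 -> H3 at depth 30
  lookup 54.46.176.113: bits 0011011000101110101100000111 walk d0:H4→d1:-→d2:-→d3:-→d4:-→d5:-→d6:-→d7:-→d8:-→d9:-→d10:-→d11:-→d12:-→d13:-→d14:-→d15:-→d16:H1→d17:-→d18:-→d19:-→d20:-→d21:-→d22:-→d23:-→d24:-→d25:-→d26:-→d27:-→d28:H0 -> H0
  lookup 54.46.92.227: bits 0011011000101110 walk d0:H4→d1:-→d2:-→d3:-→d4:-→d5:-→d6:-→d7:-→d8:-→d9:-→d10:-→d11:-→d12:-→d13:-→d14:-→d15:-→d16:H1 -> H1
  add 54.32.0.0/12 -> H0 at depth 12
  add 21.244.184.7/32 -> H4 at depth 32
  lookup 54.46.22.22: bits 0011011000101110 walk d0:H4→d1:-→d2:-→d3:-→d4:-→d5:-→d6:-→d7:-→d8:-→d9:-→d10:-→d11:-→d12:H0→d13:-→d14:-→d15:-→d16:H1 -> H1
  lookup 54.33.39.76: bits 001101100010 walk d0:H4→d1:-→d2:-→d3:-→d4:-→d5:-→d6:-→d7:-→d8:-→d9:-→d10:-→d11:-→d12:H0 -> H0
  lookup 239.43.77.124: bits ε walk d0:H4 -> H4
  del 64.109.39.48/30 (clear depth 30)
  lookup 54.46.176.122: bits 00110110001011101011000001111010 walk d0:H4→d1:-→d2:-→d3:-→d4:-→d5:-→d6:-→d7:-→d8:-→d9:-→d10:-→d11:-→d12:H0→d13:-→d14:-→d15:-→d16:H1→d17:-→d18:-→d19:-→d20:-→d21:-→d22:-→d23:-→d24:-→d25:-→d26:-→d27:-→d28:H0→d29:-→d30:-→d31:-→d32:H5 -> H5

== LOOKUPS ==
["H1","H1","H1","H1","H1","H1","H1","H0","H1","H1","H0","H4","H5"]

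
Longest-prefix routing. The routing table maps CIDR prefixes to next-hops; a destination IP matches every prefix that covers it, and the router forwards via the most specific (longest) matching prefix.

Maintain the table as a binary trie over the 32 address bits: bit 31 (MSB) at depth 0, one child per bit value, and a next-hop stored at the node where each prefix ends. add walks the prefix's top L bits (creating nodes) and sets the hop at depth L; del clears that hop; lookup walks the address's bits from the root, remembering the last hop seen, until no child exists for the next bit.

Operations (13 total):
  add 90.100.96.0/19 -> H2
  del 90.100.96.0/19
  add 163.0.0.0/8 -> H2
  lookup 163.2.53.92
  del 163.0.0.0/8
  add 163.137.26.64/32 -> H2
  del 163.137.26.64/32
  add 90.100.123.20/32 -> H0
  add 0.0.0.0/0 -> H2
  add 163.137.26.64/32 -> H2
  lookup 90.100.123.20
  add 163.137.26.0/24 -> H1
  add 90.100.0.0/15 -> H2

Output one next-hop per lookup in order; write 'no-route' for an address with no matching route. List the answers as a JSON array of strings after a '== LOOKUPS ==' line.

Apply in order:
  + 90.100.96.0/19 (H2) depth=19
  - 90.100.96.0/19 clear@19
  + 163.0.0.0/8 (H2) depth=8
  Q 163.2.53.92: descend 10100011 ; hops seen [H2] ; pick H2
  - 163.0.0.0/8 clear@8
  + 163.137.26.64/32 (H2) depth=32
  - 163.137.26.64/32 clear@32
  + 90.100.123.20/32 (H0) depth=32
  + 0.0.0.0/0 (H2) depth=0
  + 163.137.26.64/32 (H2) depth=32
  Q 90.100.123.20: descend 01011010011001000111101100010100 ; hops seen [H2,H0] ; pick H0
  + 163.137.26.0/24 (H1) depth=24
  + 90.100.0.0/15 (H2) depth=15

== LOOKUPS ==
["H2","H0"]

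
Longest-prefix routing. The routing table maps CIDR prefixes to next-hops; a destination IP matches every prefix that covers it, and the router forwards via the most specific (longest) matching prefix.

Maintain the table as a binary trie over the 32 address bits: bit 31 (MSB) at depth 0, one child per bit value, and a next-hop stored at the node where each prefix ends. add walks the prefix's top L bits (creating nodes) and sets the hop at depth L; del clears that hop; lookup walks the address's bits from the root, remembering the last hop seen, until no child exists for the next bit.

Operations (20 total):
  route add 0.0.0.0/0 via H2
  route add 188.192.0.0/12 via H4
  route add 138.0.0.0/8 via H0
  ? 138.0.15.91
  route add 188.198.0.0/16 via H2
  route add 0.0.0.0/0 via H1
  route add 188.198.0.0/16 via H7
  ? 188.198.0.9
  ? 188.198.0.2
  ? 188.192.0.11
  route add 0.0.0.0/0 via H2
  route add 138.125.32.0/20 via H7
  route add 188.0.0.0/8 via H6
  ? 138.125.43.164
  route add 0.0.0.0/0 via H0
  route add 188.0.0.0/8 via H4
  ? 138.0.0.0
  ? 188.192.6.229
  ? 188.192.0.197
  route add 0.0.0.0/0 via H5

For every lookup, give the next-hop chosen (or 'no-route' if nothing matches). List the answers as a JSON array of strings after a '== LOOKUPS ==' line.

Process each operation:
  + 0.0.0.0/0 (H2) depth=0
  + 188.192.0.0/12 (H4) depth=12
  + 138.0.0.0/8 (H0) depth=8
  Q 138.0.15.91: descend 10001010 ; hops seen [H2,H0] ; pick H0
  + 188.198.0.0/16 (H2) depth=16
  + 0.0.0.0/0 (H1) depth=0
  + 188.198.0.0/16 (H7) depth=16
  Q 188.198.0.9: descend 1011110011000110 ; hops seen [H1,H4,H7] ; pick H7
  Q 188.198.0.2: descend 1011110011000110 ; hops seen [H1,H4,H7] ; pick H7
  Q 188.192.0.11: descend 1011110011000 ; hops seen [H1,H4] ; pick H4
  + 0.0.0.0/0 (H2) depth=0
  + 138.125.32.0/20 (H7) depth=20
  + 188.0.0.0/8 (H6) depth=8
  Q 138.125.43.164: descend 10001010011111010010 ; hops seen [H2,H0,H7] ; pick H7
  + 0.0.0.0/0 (H0) depth=0
  + 188.0.0.0/8 (H4) depth=8
  Q 138.0.0.0: descend 100010100 ; hops seen [H0,H0] ; pick H0
  Q 188.192.6.229: descend 1011110011000 ; hops seen [H0,H4,H4] ; pick H4
  Q 188.192.0.197: descend 1011110011000 ; hops seen [H0,H4,H4] ; pick H4
  + 0.0.0.0/0 (H5) depth=0

== LOOKUPS ==
["H0","H7","H7","H4","H7","H0","H4","H4"]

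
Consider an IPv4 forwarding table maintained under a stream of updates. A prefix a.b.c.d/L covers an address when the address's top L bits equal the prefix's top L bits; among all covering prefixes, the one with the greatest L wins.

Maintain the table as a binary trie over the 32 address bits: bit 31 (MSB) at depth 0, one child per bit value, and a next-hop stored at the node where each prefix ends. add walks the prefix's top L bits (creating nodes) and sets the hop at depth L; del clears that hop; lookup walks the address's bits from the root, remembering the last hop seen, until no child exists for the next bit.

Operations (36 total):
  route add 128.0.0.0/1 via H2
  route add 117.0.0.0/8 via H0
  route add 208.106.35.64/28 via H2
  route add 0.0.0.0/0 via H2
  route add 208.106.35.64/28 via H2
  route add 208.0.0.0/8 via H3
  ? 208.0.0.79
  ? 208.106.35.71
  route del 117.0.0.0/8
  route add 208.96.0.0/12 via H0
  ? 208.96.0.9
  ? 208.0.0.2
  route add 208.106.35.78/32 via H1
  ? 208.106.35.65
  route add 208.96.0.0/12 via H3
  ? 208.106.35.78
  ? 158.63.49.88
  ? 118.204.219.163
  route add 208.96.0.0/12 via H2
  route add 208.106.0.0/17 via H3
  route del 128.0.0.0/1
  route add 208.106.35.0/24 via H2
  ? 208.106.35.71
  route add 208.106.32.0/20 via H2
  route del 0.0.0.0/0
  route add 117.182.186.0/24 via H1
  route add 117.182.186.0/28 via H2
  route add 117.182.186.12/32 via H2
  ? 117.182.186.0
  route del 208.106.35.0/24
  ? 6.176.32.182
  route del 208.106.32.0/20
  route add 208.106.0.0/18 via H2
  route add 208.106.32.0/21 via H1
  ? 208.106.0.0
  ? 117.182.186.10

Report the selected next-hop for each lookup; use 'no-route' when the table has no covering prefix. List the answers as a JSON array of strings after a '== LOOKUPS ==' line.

Trace:
  + 128.0.0.0/1 (H2) depth=1
  + 117.0.0.0/8 (H0) depth=8
  + 208.106.35.64/28 (H2) depth=28
  + 0.0.0.0/0 (H2) depth=0
  + 208.106.35.64/28 (H2) depth=28
  + 208.0.0.0/8 (H3) depth=8
  Q 208.0.0.79: descend 110100000 ; hops seen [H2,H2,H3] ; pick H3
  Q 208.106.35.71: descend 1101000001101010001000110100 ; hops seen [H2,H2,H3,H2] ; pick H2
  - 117.0.0.0/8 clear@8
  + 208.96.0.0/12 (H0) depth=12
  Q 208.96.0.9: descend 110100000110 ; hops seen [H2,H2,H3,H0] ; pick H0
  Q 208.0.0.2: descend 110100000 ; hops seen [H2,H2,H3] ; pick H3
  + 208.106.35.78/32 (H1) depth=32
  Q 208.106.35.65: descend 1101000001101010001000110100 ; hops seen [H2,H2,H3,H0,H2] ; pick H2
  + 208.96.0.0/12 (H3) depth=12
  Q 208.106.35.78: descend 11010000011010100010001101001110 ; hops seen [H2,H2,H3,H3,H2,H1] ; pick H1
  Q 158.63.49.88: descend 1 ; hops seen [H2,H2] ; pick H2
  Q 118.204.219.163: descend 011101 ; hops seen [H2] ; pick H2
  + 208.96.0.0/12 (H2) depth=12
  + 208.106.0.0/17 (H3) depth=17
  - 128.0.0.0/1 clear@1
  + 208.106.35.0/24 (H2) depth=24
  Q 208.106.35.71: descend 1101000001101010001000110100 ; hops seen [H2,H3,H2,H3,H2,H2] ; pick H2
  + 208.106.32.0/20 (H2) depth=20
  - 0.0.0.0/0 clear@0
  + 117.182.186.0/24 (H1) depth=24
  + 117.182.186.0/28 (H2) depth=28
  + 117.182.186.12/32 (H2) depth=32
  Q 117.182.186.0: descend 0111010110110110101110100000 ; hops seen [H1,H2] ; pick H2
  - 208.106.35.0/24 clear@24
  Q 6.176.32.182: descend 0 ; hops seen [∅] ; pick no-route
  - 208.106.32.0/20 clear@20
  + 208.106.0.0/18 (H2) depth=18
  + 208.106.32.0/21 (H1) depth=21
  Q 208.106.0.0: descend 110100000110101000 ; hops seen [H3,H2,H3,H2] ; pick H2
  Q 117.182.186.10: descend 01110101101101101011101000001 ; hops seen [H1,H2] ; pick H2

== LOOKUPS ==
["H3","H2","H0","H3","H2","H1","H2","H2","H2","H2","no-route","H2","H2"]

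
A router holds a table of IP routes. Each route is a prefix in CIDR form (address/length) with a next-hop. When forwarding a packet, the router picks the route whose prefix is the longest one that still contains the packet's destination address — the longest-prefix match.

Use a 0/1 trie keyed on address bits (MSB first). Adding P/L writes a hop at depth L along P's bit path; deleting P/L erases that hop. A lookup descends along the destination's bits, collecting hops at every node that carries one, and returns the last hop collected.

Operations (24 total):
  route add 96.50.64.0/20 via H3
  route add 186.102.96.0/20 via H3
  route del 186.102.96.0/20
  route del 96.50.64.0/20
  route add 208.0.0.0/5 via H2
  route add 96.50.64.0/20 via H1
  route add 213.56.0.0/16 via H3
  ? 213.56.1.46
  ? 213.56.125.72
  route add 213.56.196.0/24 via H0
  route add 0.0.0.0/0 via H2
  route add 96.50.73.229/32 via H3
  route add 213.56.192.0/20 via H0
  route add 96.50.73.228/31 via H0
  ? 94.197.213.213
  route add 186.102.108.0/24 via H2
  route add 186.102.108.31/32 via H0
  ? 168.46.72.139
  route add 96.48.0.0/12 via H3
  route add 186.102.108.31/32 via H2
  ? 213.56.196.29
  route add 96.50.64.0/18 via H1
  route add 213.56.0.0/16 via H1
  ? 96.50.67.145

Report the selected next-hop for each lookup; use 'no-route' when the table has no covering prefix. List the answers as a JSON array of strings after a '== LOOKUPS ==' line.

Trace:
  add 96.50.64.0/20 -> H3 at depth 20
  add 186.102.96.0/20 -> H3 at depth 20
  - 186.102.96.0/20 clear@20
  - 96.50.64.0/20 clear@20
  add 208.0.0.0/5 -> H2 at depth 5
  add 96.50.64.0/20 -> H1 at depth 20
  add 213.56.0.0/16 -> H3 at depth 16
  ? 213.56.1.46  path d0:-→d1:-→d2:-→d3:-→d4:-→d5:H2→d6:-→d7:-→d8:-→d9:-→d10:-→d11:-→d12:-→d13:-→d14:-→d15:-→d16:H3  best=H3
  ? 213.56.125.72  path d0:-→d1:-→d2:-→d3:-→d4:-→d5:H2→d6:-→d7:-→d8:-→d9:-→d10:-→d11:-→d12:-→d13:-→d14:-→d15:-→d16:H3  best=H3
  add 213.56.196.0/24 -> H0 at depth 24
  add 0.0.0.0/0 -> H2 at depth 0
  add 96.50.73.229/32 -> H3 at depth 32
  add 213.56.192.0/20 -> H0 at depth 20
  add 96.50.73.228/31 -> H0 at depth 31
  ? 94.197.213.213  path d0:H2→d1:-→d2:-  best=H2
  add 186.102.108.0/24 -> H2 at depth 24
  add 186.102.108.31/32 -> H0 at depth 32
  ? 168.46.72.139  path d0:H2→d1:-→d2:-→d3:-  best=H2
  add 96.48.0.0/12 -> H3 at depth 12
  add 186.102.108.31/32 -> H2 at depth 32
  ? 213.56.196.29  path d0:H2→d1:-→d2:-→d3:-→d4:-→d5:H2→d6:-→d7:-→d8:-→d9:-→d10:-→d11:-→d12:-→d13:-→d14:-→d15:-→d16:H3→d17:-→d18:-→d19:-→d20:H0→d21:-→d22:-→d23:-→d24:H0  best=H0
  add 96.50.64.0/18 -> H1 at depth 18
  add 213.56.0.0/16 -> H1 at depth 16
  ? 96.50.67.145  path d0:H2→d1:-→d2:-→d3:-→d4:-→d5:-→d6:-→d7:-→d8:-→d9:-→d10:-→d11:-→d12:H3→d13:-→d14:-→d15:-→d16:-→d17:-→d18:H1→d19:-→d20:H1  best=H1

== LOOKUPS ==
["H3","H3","H2","H2","H0","H1"]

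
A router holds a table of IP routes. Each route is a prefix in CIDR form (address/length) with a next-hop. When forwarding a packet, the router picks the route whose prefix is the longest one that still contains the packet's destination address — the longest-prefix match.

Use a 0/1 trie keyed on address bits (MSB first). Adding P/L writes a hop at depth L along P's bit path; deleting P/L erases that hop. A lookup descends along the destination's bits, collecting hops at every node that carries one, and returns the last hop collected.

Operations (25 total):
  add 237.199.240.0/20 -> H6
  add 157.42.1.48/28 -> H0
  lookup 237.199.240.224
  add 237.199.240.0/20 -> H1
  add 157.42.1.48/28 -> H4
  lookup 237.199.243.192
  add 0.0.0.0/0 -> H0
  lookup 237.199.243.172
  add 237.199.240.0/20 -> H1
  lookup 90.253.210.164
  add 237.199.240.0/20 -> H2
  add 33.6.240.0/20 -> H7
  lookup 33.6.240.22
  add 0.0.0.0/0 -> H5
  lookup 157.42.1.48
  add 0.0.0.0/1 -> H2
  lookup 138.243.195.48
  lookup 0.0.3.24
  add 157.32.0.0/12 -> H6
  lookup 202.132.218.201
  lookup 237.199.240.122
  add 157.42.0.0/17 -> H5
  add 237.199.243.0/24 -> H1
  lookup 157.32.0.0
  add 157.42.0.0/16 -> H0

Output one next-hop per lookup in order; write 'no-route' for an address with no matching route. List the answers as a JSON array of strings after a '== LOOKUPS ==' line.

Process each operation:
  + 237.199.240.0/20 (H6) depth=20
  + 157.42.1.48/28 (H0) depth=28
  lookup 237.199.240.224: bits 11101101110001111111 walk d0:-→d1:-→d2:-→d3:-→d4:-→d5:-→d6:-→d7:-→d8:-→d9:-→d10:-→d11:-→d12:-→d13:-→d14:-→d15:-→d16:-→d17:-→d18:-→d19:-→d20:H6 -> H6
  + 237.199.240.0/20 (H1) depth=20
  + 157.42.1.48/28 (H4) depth=28
  lookup 237.199.243.192: bits 11101101110001111111 walk d0:-→d1:-→d2:-→d3:-→d4:-→d5:-→d6:-→d7:-→d8:-→d9:-→d10:-→d11:-→d12:-→d13:-→d14:-→d15:-→d16:-→d17:-→d18:-→d19:-→d20:H1 -> H1
  + 0.0.0.0/0 (H0) depth=0
  lookup 237.199.243.172: bits 11101101110001111111 walk d0:H0→d1:-→d2:-→d3:-→d4:-→d5:-→d6:-→d7:-→d8:-→d9:-→d10:-→d11:-→d12:-→d13:-→d14:-→d15:-→d16:-→d17:-→d18:-→d19:-→d20:H1 -> H1
  + 237.199.240.0/20 (H1) depth=20
  lookup 90.253.210.164: bits ε walk d0:H0 -> H0
  + 237.199.240.0/20 (H2) depth=20
  + 33.6.240.0/20 (H7) depth=20
  lookup 33.6.240.22: bits 00100001000001101111 walk d0:H0→d1:-→d2:-→d3:-→d4:-→d5:-→d6:-→d7:-→d8:-→d9:-→d10:-→d11:-→d12:-→d13:-→d14:-→d15:-→d16:-→d17:-→d18:-→d19:-→d20:H7 -> H7
  + 0.0.0.0/0 (H5) depth=0
  lookup 157.42.1.48: bits 1001110100101010000000010011 walk d0:H5→d1:-→d2:-→d3:-→d4:-→d5:-→d6:-→d7:-→d8:-→d9:-→d10:-→d11:-→d12:-→d13:-→d14:-→d15:-→d16:-→d17:-→d18:-→d19:-→d20:-→d21:-→d22:-→d23:-→d24:-→d25:-→d26:-→d27:-→d28:H4 -> H4
  + 0.0.0.0/1 (H2) depth=1
  lookup 138.243.195.48: bits 100 walk d0:H5→d1:-→d2:-→d3:- -> H5
  lookup 0.0.3.24: bits 00 walk d0:H5→d1:H2→d2:- -> H2
  + 157.32.0.0/12 (H6) depth=12
  lookup 202.132.218.201: bits 11 walk d0:H5→d1:-→d2:- -> H5
  lookup 237.199.240.122: bits 11101101110001111111 walk d0:H5→d1:-→d2:-→d3:-→d4:-→d5:-→d6:-→d7:-→d8:-→d9:-→d10:-→d11:-→d12:-→d13:-→d14:-→d15:-→d16:-→d17:-→d18:-→d19:-→d20:H2 -> H2
  + 157.42.0.0/17 (H5) depth=17
  + 237.199.243.0/24 (H1) depth=24
  lookup 157.32.0.0: bits 100111010010 walk d0:H5→d1:-→d2:-→d3:-→d4:-→d5:-→d6:-→d7:-→d8:-→d9:-→d10:-→d11:-→d12:H6 -> H6
  + 157.42.0.0/16 (H0) depth=16

== LOOKUPS ==
["H6","H1","H1","H0","H7","H4","H5","H2","H5","H2","H6"]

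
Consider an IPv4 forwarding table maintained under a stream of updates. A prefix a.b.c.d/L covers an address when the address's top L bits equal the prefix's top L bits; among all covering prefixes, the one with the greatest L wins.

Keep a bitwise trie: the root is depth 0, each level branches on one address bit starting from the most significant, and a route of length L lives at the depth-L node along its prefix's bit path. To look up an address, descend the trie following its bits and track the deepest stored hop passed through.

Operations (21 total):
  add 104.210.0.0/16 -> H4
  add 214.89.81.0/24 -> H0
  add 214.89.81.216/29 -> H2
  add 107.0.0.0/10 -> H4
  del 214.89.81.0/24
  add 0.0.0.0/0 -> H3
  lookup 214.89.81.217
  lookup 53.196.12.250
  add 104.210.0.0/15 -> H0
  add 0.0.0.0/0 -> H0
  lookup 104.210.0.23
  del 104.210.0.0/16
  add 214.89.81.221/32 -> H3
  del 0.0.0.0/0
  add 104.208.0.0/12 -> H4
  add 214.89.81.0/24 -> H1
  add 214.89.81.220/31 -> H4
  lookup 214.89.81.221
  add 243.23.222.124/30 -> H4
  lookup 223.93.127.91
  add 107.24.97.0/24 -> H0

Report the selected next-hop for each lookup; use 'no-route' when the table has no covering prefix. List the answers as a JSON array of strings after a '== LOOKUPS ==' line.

Trace:
  add 104.210.0.0/16 -> H4 at depth 16
  add 214.89.81.0/24 -> H0 at depth 24
  add 214.89.81.216/29 -> H2 at depth 29
  add 107.0.0.0/10 -> H4 at depth 10
  del 214.89.81.0/24 (clear depth 24)
  add 0.0.0.0/0 -> H3 at depth 0
  Q 214.89.81.217: descend 11010110010110010101000111011 ; hops seen [H3,H2] ; pick H2
  Q 53.196.12.250: descend 0 ; hops seen [H3] ; pick H3
  add 104.210.0.0/15 -> H0 at depth 15
  add 0.0.0.0/0 -> H0 at depth 0
  Q 104.210.0.23: descend 0110100011010010 ; hops seen [H0,H0,H4] ; pick H4
  del 104.210.0.0/16 (clear depth 16)
  add 214.89.81.221/32 -> H3 at depth 32
  del 0.0.0.0/0 (clear depth 0)
  add 104.208.0.0/12 -> H4 at depth 12
  add 214.89.81.0/24 -> H1 at depth 24
  add 214.89.81.220/31 -> H4 at depth 31
  Q 214.89.81.221: descend 11010110010110010101000111011101 ; hops seen [H1,H2,H4,H3] ; pick H3
  add 243.23.222.124/30 -> H4 at depth 30
  Q 223.93.127.91: descend 1101 ; hops seen [∅] ; pick no-route
  add 107.24.97.0/24 -> H0 at depth 24

== LOOKUPS ==
["H2","H3","H4","H3","no-route"]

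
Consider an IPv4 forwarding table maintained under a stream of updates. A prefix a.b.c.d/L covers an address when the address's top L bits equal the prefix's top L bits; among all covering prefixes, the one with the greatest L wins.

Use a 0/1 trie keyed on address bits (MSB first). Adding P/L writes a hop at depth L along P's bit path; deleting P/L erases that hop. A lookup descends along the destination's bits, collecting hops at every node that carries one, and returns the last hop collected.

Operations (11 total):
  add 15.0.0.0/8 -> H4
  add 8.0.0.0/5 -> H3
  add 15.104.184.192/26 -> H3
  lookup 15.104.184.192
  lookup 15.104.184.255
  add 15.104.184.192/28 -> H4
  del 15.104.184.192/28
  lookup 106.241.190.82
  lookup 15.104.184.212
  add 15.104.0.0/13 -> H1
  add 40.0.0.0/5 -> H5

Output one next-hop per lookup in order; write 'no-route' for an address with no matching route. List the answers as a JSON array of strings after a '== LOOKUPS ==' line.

Trace:
  add 15.0.0.0/8 -> H4 at depth 8
  add 8.0.0.0/5 -> H3 at depth 5
  add 15.104.184.192/26 -> H3 at depth 26
  ? 15.104.184.192  path d0:-→d1:-→d2:-→d3:-→d4:-→d5:H3→d6:-→d7:-→d8:H4→d9:-→d10:-→d11:-→d12:-→d13:-→d14:-→d15:-→d16:-→d17:-→d18:-→d19:-→d20:-→d21:-→d22:-→d23:-→d24:-→d25:-→d26:H3  best=H3
  ? 15.104.184.255  path d0:-→d1:-→d2:-→d3:-→d4:-→d5:H3→d6:-→d7:-→d8:H4→d9:-→d10:-→d11:-→d12:-→d13:-→d14:-→d15:-→d16:-→d17:-→d18:-→d19:-→d20:-→d21:-→d22:-→d23:-→d24:-→d25:-→d26:H3  best=H3
  add 15.104.184.192/28 -> H4 at depth 28
  del 15.104.184.192/28 (clear depth 28)
  ? 106.241.190.82  path d0:-→d1:-  best=no-route
  ? 15.104.184.212  path d0:-→d1:-→d2:-→d3:-→d4:-→d5:H3→d6:-→d7:-→d8:H4→d9:-→d10:-→d11:-→d12:-→d13:-→d14:-→d15:-→d16:-→d17:-→d18:-→d19:-→d20:-→d21:-→d22:-→d23:-→d24:-→d25:-→d26:H3→d27:-  best=H3
  add 15.104.0.0/13 -> H1 at depth 13
  add 40.0.0.0/5 -> H5 at depth 5

== LOOKUPS ==
["H3","H3","no-route","H3"]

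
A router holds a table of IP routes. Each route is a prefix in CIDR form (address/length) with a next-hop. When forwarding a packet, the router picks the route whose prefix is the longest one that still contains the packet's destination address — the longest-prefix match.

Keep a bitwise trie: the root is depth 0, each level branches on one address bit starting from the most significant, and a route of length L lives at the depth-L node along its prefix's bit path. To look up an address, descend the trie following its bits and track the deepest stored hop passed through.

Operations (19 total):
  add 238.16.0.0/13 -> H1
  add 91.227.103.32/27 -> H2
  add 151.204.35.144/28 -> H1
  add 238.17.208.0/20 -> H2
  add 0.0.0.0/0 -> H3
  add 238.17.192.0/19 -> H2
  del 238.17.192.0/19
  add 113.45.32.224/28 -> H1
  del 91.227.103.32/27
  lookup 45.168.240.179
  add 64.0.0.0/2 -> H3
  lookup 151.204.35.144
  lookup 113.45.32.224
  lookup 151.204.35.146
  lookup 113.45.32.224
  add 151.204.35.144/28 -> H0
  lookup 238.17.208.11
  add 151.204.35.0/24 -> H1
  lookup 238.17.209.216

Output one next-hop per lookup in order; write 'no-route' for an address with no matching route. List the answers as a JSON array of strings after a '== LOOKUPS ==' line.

Apply in order:
  add 238.16.0.0/13 -> H1 at depth 13
  add 91.227.103.32/27 -> H2 at depth 27
  add 151.204.35.144/28 -> H1 at depth 28
  add 238.17.208.0/20 -> H2 at depth 20
  add 0.0.0.0/0 -> H3 at depth 0
  add 238.17.192.0/19 -> H2 at depth 19
  - 238.17.192.0/19 clear@19
  add 113.45.32.224/28 -> H1 at depth 28
  - 91.227.103.32/27 clear@27
  lookup 45.168.240.179: bits 0 walk d0:H3→d1:- -> H3
  add 64.0.0.0/2 -> H3 at depth 2
  lookup 151.204.35.144: bits 1001011111001100001000111001 walk d0:H3→d1:-→d2:-→d3:-→d4:-→d5:-→d6:-→d7:-→d8:-→d9:-→d10:-→d11:-→d12:-→d13:-→d14:-→d15:-→d16:-→d17:-→d18:-→d19:-→d20:-→d21:-→d22:-→d23:-→d24:-→d25:-→d26:-→d27:-→d28:H1 -> H1
  lookup 113.45.32.224: bits 0111000100101101001000001110 walk d0:H3→d1:-→d2:H3→d3:-→d4:-→d5:-→d6:-→d7:-→d8:-→d9:-→d10:-→d11:-→d12:-→d13:-→d14:-→d15:-→d16:-→d17:-→d18:-→d19:-→d20:-→d21:-→d22:-→d23:-→d24:-→d25:-→d26:-→d27:-→d28:H1 -> H1
  lookup 151.204.35.146: bits 1001011111001100001000111001 walk d0:H3→d1:-→d2:-→d3:-→d4:-→d5:-→d6:-→d7:-→d8:-→d9:-→d10:-→d11:-→d12:-→d13:-→d14:-→d15:-→d16:-→d17:-→d18:-→d19:-→d20:-→d21:-→d22:-→d23:-→d24:-→d25:-→d26:-→d27:-→d28:H1 -> H1
  lookup 113.45.32.224: bits 0111000100101101001000001110 walk d0:H3→d1:-→d2:H3→d3:-→d4:-→d5:-→d6:-→d7:-→d8:-→d9:-→d10:-→d11:-→d12:-→d13:-→d14:-→d15:-→d16:-→d17:-→d18:-→d19:-→d20:-→d21:-→d22:-→d23:-→d24:-→d25:-→d26:-→d27:-→d28:H1 -> H1
  add 151.204.35.144/28 -> H0 at depth 28
  lookup 238.17.208.11: bits 11101110000100011101 walk d0:H3→d1:-→d2:-→d3:-→d4:-→d5:-→d6:-→d7:-→d8:-→d9:-→d10:-→d11:-→d12:-→d13:H1→d14:-→d15:-→d16:-→d17:-→d18:-→d19:-→d20:H2 -> H2
  add 151.204.35.0/24 -> H1 at depth 24
  lookup 238.17.209.216: bits 11101110000100011101 walk d0:H3→d1:-→d2:-→d3:-→d4:-→d5:-→d6:-→d7:-→d8:-→d9:-→d10:-→d11:-→d12:-→d13:H1→d14:-→d15:-→d16:-→d17:-→d18:-→d19:-→d20:H2 -> H2

== LOOKUPS ==
["H3","H1","H1","H1","H1","H2","H2"]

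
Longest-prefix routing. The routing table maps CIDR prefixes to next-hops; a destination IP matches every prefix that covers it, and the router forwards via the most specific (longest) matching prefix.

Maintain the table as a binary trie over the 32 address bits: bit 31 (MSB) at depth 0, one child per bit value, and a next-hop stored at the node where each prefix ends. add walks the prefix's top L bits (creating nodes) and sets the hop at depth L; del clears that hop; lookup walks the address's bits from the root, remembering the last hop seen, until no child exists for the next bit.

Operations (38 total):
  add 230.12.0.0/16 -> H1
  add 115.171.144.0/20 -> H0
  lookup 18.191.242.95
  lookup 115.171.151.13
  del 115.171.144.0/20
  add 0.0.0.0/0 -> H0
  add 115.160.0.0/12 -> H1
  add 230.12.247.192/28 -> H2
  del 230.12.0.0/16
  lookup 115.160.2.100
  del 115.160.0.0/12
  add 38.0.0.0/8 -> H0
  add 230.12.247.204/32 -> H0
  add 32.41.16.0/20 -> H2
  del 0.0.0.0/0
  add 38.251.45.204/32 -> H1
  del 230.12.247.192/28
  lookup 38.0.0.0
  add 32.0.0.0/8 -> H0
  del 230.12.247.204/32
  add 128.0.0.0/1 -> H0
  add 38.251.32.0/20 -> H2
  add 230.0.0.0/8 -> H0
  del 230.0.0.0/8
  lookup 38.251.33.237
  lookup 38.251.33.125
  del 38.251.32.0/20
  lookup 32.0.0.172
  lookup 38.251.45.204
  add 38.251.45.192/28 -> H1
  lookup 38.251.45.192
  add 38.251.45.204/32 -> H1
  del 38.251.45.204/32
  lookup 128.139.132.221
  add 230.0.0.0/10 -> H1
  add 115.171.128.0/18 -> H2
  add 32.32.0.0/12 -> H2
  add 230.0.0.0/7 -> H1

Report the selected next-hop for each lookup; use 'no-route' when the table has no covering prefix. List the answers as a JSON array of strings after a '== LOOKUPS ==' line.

Apply in order:
  + 230.12.0.0/16 (H1) depth=16
  + 115.171.144.0/20 (H0) depth=20
  Q 18.191.242.95: descend 0 ; hops seen [∅] ; pick no-route
  Q 115.171.151.13: descend 01110011101010111001 ; hops seen [H0] ; pick H0
  - 115.171.144.0/20 clear@20
  + 0.0.0.0/0 (H0) depth=0
  + 115.160.0.0/12 (H1) depth=12
  + 230.12.247.192/28 (H2) depth=28
  - 230.12.0.0/16 clear@16
  Q 115.160.2.100: descend 011100111010 ; hops seen [H0,H1] ; pick H1
  - 115.160.0.0/12 clear@12
  + 38.0.0.0/8 (H0) depth=8
  + 230.12.247.204/32 (H0) depth=32
  + 32.41.16.0/20 (H2) depth=20
  - 0.0.0.0/0 clear@0
  + 38.251.45.204/32 (H1) depth=32
  - 230.12.247.192/28 clear@28
  Q 38.0.0.0: descend 00100110 ; hops seen [H0] ; pick H0
  + 32.0.0.0/8 (H0) depth=8
  - 230.12.247.204/32 clear@32
  + 128.0.0.0/1 (H0) depth=1
  + 38.251.32.0/20 (H2) depth=20
  + 230.0.0.0/8 (H0) depth=8
  - 230.0.0.0/8 clear@8
  Q 38.251.33.237: descend 00100110111110110010 ; hops seen [H0,H2] ; pick H2
  Q 38.251.33.125: descend 00100110111110110010 ; hops seen [H0,H2] ; pick H2
  - 38.251.32.0/20 clear@20
  Q 32.0.0.172: descend 0010000000 ; hops seen [H0] ; pick H0
  Q 38.251.45.204: descend 00100110111110110010110111001100 ; hops seen [H0,H1] ; pick H1
  + 38.251.45.192/28 (H1) depth=28
  Q 38.251.45.192: descend 0010011011111011001011011100 ; hops seen [H0,H1] ; pick H1
  + 38.251.45.204/32 (H1) depth=32
  - 38.251.45.204/32 clear@32
  Q 128.139.132.221: descend 1 ; hops seen [H0] ; pick H0
  + 230.0.0.0/10 (H1) depth=10
  + 115.171.128.0/18 (H2) depth=18
  + 32.32.0.0/12 (H2) depth=12
  + 230.0.0.0/7 (H1) depth=7

== LOOKUPS ==
["no-route","H0","H1","H0","H2","H2","H0","H1","H1","H0"]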